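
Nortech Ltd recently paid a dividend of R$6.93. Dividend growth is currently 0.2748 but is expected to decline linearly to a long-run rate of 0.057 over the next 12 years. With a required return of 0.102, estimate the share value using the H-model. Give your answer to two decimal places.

R$364.03

H-model: P₀ = D₀[(1+g_L) + H(g_S−g_L)]/(r−g_L), with H = 12/2 = 6.
P₀ = 6.93 × [(1+0.057) + 6×(0.2748−0.057)] / (0.102−0.057)
   = 6.93 × 2.3638 / 0.045 = 364.0252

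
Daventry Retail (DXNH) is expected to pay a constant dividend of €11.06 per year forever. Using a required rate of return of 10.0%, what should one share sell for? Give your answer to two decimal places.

€110.60

Zero-growth DDM (perpetuity): P₀ = D/r = 11.06 / 0.1 = 110.6000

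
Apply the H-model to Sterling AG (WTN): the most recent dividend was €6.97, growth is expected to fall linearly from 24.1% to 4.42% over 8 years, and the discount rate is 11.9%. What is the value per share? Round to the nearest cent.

H-model: P₀ = D₀[(1+g_L) + H(g_S−g_L)]/(r−g_L), with H = 8/2 = 4.
P₀ = 6.97 × [(1+0.0442) + 4×(0.241−0.0442)] / (0.119−0.0442)
   = 6.97 × 1.8314 / 0.0748 = 170.6532

€170.65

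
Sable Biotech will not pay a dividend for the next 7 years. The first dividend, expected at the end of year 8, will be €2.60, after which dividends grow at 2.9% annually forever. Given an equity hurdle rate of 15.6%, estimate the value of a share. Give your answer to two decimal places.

€7.42

Deferred-dividend DDM. At t=7 the remaining stream is a growing perpetuity with first payment D_8 = 2.60.
V_7 = D_8/(r−g) = 2.60/(0.156−0.029) = 20.4724
P₀ = V_7/(1+r)^7 = 20.4724/(1+0.156)^7 = 7.4210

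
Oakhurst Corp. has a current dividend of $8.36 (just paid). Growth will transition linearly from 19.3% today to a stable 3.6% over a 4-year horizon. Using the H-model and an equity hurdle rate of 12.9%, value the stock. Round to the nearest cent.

H-model: P₀ = D₀[(1+g_L) + H(g_S−g_L)]/(r−g_L), with H = 4/2 = 2.
P₀ = 8.36 × [(1+0.036) + 2×(0.193−0.036)] / (0.129−0.036)
   = 8.36 × 1.3500 / 0.093 = 121.3548

$121.35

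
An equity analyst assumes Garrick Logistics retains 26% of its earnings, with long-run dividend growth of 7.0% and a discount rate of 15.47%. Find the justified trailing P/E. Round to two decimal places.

Payout ratio b = 1 − 0.26 = 0.74.
Justified trailing P/E = b(1+g)/(r−g) = 0.74×(1+0.07)/(0.1547−0.07) = 9.3483

9.35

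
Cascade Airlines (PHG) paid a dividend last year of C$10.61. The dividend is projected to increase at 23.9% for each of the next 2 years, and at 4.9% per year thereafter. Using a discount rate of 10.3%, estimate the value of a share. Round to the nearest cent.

C$285.38

Two-stage DDM. Project D₁…D_2 at 0.239, terminal growth 0.049, discount at r = 0.103.
D_1 = 13.1458
D_2 = 16.2876
Terminal value at t=2: TV = D_3/(r−g) = 17.0857/(0.103−0.049) = 316.4024
P₀ = 13.1458/(1+0.103)^1 + 16.2876/(1+0.103)^2 + 316.4024/(1+0.103)^2 = 285.3750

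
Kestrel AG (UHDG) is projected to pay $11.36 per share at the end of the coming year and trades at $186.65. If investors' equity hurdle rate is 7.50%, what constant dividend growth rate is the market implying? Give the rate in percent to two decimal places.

1.41%

From P₀ = D₁/(r − g), the implied growth is g = r − D₁/P₀.
g = 0.075 − 11.36/186.65 = 0.075 − 0.06086 = 0.01414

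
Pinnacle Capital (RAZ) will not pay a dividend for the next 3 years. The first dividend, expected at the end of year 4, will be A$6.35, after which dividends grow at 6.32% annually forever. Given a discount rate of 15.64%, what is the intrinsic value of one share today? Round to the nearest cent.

Deferred-dividend DDM. At t=3 the remaining stream is a growing perpetuity with first payment D_4 = 6.35.
V_3 = D_4/(r−g) = 6.35/(0.1564−0.0632) = 68.1330
P₀ = V_3/(1+r)^3 = 68.1330/(1+0.1564)^3 = 44.0589

A$44.06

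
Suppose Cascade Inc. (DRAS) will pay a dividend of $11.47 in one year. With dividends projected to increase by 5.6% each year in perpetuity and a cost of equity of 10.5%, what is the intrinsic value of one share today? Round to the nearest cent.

$234.08

Gordon growth model: P₀ = D₁/(r − g), with D₁ = 11.47 given directly.
P₀ = 11.4700 / (0.105 − 0.056) = 11.4700 / 0.049 = 234.0816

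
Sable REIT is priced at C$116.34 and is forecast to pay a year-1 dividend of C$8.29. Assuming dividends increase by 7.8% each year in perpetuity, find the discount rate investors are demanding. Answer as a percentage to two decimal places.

14.93%

Rearranging the constant-growth DDM: r = D₁/P₀ + g.
r = 8.2900 / 116.34 + 0.078 = 0.07126 + 0.078 = 0.14926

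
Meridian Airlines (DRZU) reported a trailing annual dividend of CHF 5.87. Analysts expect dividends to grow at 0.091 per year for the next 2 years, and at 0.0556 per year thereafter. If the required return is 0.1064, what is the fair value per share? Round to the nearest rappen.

CHF 130.10

Two-stage DDM. Project D₁…D_2 at 0.091, terminal growth 0.0556, discount at r = 0.1064.
D_1 = 6.4042
D_2 = 6.9869
Terminal value at t=2: TV = D_3/(r−g) = 7.3754/(0.1064−0.0556) = 145.1855
P₀ = 6.4042/(1+0.1064)^1 + 6.9869/(1+0.1064)^2 + 145.1855/(1+0.1064)^2 = 130.0999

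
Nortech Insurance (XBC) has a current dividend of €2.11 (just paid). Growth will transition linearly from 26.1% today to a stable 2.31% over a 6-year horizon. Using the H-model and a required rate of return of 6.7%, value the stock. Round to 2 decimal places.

H-model: P₀ = D₀[(1+g_L) + H(g_S−g_L)]/(r−g_L), with H = 6/2 = 3.
P₀ = 2.11 × [(1+0.0231) + 3×(0.261−0.0231)] / (0.067−0.0231)
   = 2.11 × 1.7368 / 0.0439 = 83.4772

€83.48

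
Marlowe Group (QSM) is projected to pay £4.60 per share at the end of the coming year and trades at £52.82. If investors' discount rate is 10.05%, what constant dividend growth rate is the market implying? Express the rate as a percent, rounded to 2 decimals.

1.34%

From P₀ = D₁/(r − g), the implied growth is g = r − D₁/P₀.
g = 0.1005 − 4.60/52.82 = 0.1005 − 0.08709 = 0.01341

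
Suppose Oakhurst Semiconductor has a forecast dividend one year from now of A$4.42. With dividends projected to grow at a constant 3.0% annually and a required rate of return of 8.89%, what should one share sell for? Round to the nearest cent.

Gordon growth model: P₀ = D₁/(r − g), with D₁ = 4.42 given directly.
P₀ = 4.4200 / (0.0889 − 0.03) = 4.4200 / 0.0589 = 75.0424

A$75.04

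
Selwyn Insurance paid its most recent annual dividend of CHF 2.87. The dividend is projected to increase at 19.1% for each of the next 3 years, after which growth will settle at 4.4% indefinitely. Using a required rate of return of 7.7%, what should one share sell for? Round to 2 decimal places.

Two-stage DDM. Project D₁…D_3 at 0.191, terminal growth 0.044, discount at r = 0.077.
D_1 = 3.4182
D_2 = 4.0710
D_3 = 4.8486
Terminal value at t=3: TV = D_4/(r−g) = 5.0619/(0.077−0.044) = 153.3924
P₀ = 3.4182/(1+0.077)^1 + 4.0710/(1+0.077)^2 + 4.8486/(1+0.077)^3 + 153.3924/(1+0.077)^3 = 133.3530

CHF 133.35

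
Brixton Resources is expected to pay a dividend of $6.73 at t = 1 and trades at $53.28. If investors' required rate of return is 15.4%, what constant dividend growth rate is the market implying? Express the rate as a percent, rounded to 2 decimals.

From P₀ = D₁/(r − g), the implied growth is g = r − D₁/P₀.
g = 0.154 − 6.73/53.28 = 0.154 − 0.12631 = 0.02769

2.77%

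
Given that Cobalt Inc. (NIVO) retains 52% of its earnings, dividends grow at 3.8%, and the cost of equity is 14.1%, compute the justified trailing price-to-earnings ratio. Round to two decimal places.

Payout ratio b = 1 − 0.52 = 0.48.
Justified trailing P/E = b(1+g)/(r−g) = 0.48×(1+0.038)/(0.141−0.038) = 4.8373

4.84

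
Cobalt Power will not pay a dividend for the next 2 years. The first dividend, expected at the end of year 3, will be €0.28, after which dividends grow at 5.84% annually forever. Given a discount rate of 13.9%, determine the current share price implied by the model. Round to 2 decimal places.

€2.68

Deferred-dividend DDM. At t=2 the remaining stream is a growing perpetuity with first payment D_3 = 0.28.
V_2 = D_3/(r−g) = 0.28/(0.139−0.0584) = 3.4739
P₀ = V_2/(1+r)^2 = 3.4739/(1+0.139)^2 = 2.6778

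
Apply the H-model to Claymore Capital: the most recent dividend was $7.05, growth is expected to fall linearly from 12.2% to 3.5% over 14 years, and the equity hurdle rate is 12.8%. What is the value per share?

H-model: P₀ = D₀[(1+g_L) + H(g_S−g_L)]/(r−g_L), with H = 14/2 = 7.
P₀ = 7.05 × [(1+0.035) + 7×(0.122−0.035)] / (0.128−0.035)
   = 7.05 × 1.6440 / 0.093 = 124.6258

$124.63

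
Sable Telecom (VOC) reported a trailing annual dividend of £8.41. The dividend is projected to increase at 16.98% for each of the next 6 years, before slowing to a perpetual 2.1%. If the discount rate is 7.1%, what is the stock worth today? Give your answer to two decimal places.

Two-stage DDM. Project D₁…D_6 at 0.1698, terminal growth 0.021, discount at r = 0.071.
D_1 = 9.8380
D_2 = 11.5085
D_3 = 13.4627
D_4 = 15.7486
D_5 = 18.4227
D_6 = 21.5509
Terminal value at t=6: TV = D_7/(r−g) = 22.0035/(0.071−0.021) = 440.0697
P₀ = 9.8380/(1+0.071)^1 + 11.5085/(1+0.071)^2 + 13.4627/(1+0.071)^3 + 15.7486/(1+0.071)^4 + 18.4227/(1+0.071)^5 + 21.5509/(1+0.071)^6 + 440.0697/(1+0.071)^6 = 361.0996

£361.10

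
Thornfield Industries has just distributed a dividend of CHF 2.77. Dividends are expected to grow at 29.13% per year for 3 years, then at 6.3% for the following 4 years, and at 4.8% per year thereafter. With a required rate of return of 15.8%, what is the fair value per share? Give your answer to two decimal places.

Three-stage DDM. Project D₁…D_7; terminal Gordon value at t=7 with g = 0.048; discount at r = 0.158.
D_1 = 3.5769
D_2 = 4.6189
D_3 = 5.9643
D_4 = 6.3401
D_5 = 6.7395
D_6 = 7.1641
D_7 = 7.6154
TV_7 = 7.9810/(0.158−0.048) = 72.5543
P₀ = Σ Dₜ/(1+r)ᵗ + TV_7/(1+r)^7 = 48.8188

CHF 48.82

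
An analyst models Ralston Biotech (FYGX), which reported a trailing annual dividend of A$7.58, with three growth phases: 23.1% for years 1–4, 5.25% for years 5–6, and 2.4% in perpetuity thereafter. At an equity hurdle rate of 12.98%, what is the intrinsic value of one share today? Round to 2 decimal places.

A$146.70

Three-stage DDM. Project D₁…D_6; terminal Gordon value at t=6 with g = 0.024; discount at r = 0.1298.
D_1 = 9.3310
D_2 = 11.4864
D_3 = 14.1398
D_4 = 17.4061
D_5 = 18.3199
D_6 = 19.2817
TV_6 = 19.7445/(0.1298−0.024) = 186.6207
P₀ = Σ Dₜ/(1+r)ᵗ + TV_6/(1+r)^6 = 146.7015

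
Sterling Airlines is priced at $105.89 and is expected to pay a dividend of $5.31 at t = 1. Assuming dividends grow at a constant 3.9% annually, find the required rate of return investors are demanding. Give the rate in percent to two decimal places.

Rearranging the constant-growth DDM: r = D₁/P₀ + g.
r = 5.3100 / 105.89 + 0.039 = 0.05015 + 0.039 = 0.08915

8.91%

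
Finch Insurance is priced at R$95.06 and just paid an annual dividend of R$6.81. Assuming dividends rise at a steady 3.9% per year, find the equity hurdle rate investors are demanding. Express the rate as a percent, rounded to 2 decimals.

Rearranging the constant-growth DDM: r = D₁/P₀ + g.
D₁ = 6.81 × (1 + 0.039) = 7.0756.
r = 7.0756 / 95.06 + 0.039 = 0.07443 + 0.039 = 0.11343

11.34%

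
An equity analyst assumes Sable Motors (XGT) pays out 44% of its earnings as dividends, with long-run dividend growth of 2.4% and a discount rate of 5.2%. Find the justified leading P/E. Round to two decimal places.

15.71

Justified leading P/E = b/(r−g) = 0.44/(0.052−0.024) = 15.7143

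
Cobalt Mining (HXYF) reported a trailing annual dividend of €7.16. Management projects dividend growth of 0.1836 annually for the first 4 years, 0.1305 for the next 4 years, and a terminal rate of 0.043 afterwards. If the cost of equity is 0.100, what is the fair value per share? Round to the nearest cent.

Three-stage DDM. Project D₁…D_8; terminal Gordon value at t=8 with g = 0.043; discount at r = 0.1.
D_1 = 8.4746
D_2 = 10.0305
D_3 = 11.8721
D_4 = 14.0518
D_5 = 15.8856
D_6 = 17.9587
D_7 = 20.3023
D_8 = 22.9517
TV_8 = 23.9386/(0.1−0.043) = 419.9761
P₀ = Σ Dₜ/(1+r)ᵗ + TV_8/(1+r)^8 = 271.5594

€271.56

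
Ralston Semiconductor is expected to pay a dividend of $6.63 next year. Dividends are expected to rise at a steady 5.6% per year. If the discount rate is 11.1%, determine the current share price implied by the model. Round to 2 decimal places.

$120.55

Gordon growth model: P₀ = D₁/(r − g), with D₁ = 6.63 given directly.
P₀ = 6.6300 / (0.111 − 0.056) = 6.6300 / 0.055 = 120.5455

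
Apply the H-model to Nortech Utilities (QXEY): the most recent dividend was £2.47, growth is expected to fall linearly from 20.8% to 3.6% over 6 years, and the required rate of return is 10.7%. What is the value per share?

£53.99

H-model: P₀ = D₀[(1+g_L) + H(g_S−g_L)]/(r−g_L), with H = 6/2 = 3.
P₀ = 2.47 × [(1+0.036) + 3×(0.208−0.036)] / (0.107−0.036)
   = 2.47 × 1.5520 / 0.071 = 53.9921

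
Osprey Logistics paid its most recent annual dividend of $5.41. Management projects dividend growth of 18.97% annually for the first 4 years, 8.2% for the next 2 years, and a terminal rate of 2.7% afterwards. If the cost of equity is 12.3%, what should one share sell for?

Three-stage DDM. Project D₁…D_6; terminal Gordon value at t=6 with g = 0.027; discount at r = 0.123.
D_1 = 6.4363
D_2 = 7.6572
D_3 = 9.1098
D_4 = 10.8379
D_5 = 11.7267
D_6 = 12.6882
TV_6 = 13.0308/(0.123−0.027) = 135.7378
P₀ = Σ Dₜ/(1+r)ᵗ + TV_6/(1+r)^6 = 105.6154

$105.62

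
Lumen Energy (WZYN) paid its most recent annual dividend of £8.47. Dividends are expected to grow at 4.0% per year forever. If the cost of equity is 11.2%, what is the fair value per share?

£122.34

Gordon growth model: P₀ = D₁/(r − g). D₁ = 8.47 × (1 + 0.04) = 8.8088.
P₀ = 8.8088 / (0.112 − 0.04) = 8.8088 / 0.072 = 122.3444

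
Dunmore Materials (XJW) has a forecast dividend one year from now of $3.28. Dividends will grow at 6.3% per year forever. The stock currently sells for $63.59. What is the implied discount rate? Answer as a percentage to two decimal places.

11.46%

Rearranging the constant-growth DDM: r = D₁/P₀ + g.
r = 3.2800 / 63.59 + 0.063 = 0.05158 + 0.063 = 0.11458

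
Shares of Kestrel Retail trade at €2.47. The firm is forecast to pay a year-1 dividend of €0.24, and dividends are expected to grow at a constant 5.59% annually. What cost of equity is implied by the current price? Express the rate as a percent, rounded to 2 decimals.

15.31%

Rearranging the constant-growth DDM: r = D₁/P₀ + g.
r = 0.2400 / 2.47 + 0.0559 = 0.09717 + 0.0559 = 0.15307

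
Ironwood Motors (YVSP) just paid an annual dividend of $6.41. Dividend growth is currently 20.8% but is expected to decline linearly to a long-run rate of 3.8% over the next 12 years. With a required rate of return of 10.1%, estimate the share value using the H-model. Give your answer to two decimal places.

$209.39

H-model: P₀ = D₀[(1+g_L) + H(g_S−g_L)]/(r−g_L), with H = 12/2 = 6.
P₀ = 6.41 × [(1+0.038) + 6×(0.208−0.038)] / (0.101−0.038)
   = 6.41 × 2.0580 / 0.063 = 209.3933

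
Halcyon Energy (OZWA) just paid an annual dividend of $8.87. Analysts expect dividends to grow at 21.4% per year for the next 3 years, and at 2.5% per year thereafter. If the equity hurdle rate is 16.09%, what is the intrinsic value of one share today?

Two-stage DDM. Project D₁…D_3 at 0.214, terminal growth 0.025, discount at r = 0.1609.
D_1 = 10.7682
D_2 = 13.0726
D_3 = 15.8701
Terminal value at t=3: TV = D_4/(r−g) = 16.2669/(0.1609−0.025) = 119.6972
P₀ = 10.7682/(1+0.1609)^1 + 13.0726/(1+0.1609)^2 + 15.8701/(1+0.1609)^3 + 119.6972/(1+0.1609)^3 = 105.6261

$105.63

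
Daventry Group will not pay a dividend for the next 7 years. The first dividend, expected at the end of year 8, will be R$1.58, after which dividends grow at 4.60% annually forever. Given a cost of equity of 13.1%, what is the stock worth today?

R$7.85

Deferred-dividend DDM. At t=7 the remaining stream is a growing perpetuity with first payment D_8 = 1.58.
V_7 = D_8/(r−g) = 1.58/(0.131−0.046) = 18.5882
P₀ = V_7/(1+r)^7 = 18.5882/(1+0.131)^7 = 7.8524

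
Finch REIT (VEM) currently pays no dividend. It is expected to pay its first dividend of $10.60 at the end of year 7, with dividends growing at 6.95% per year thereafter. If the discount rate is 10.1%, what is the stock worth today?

Deferred-dividend DDM. At t=6 the remaining stream is a growing perpetuity with first payment D_7 = 10.60.
V_6 = D_7/(r−g) = 10.60/(0.101−0.0695) = 336.5079
P₀ = V_6/(1+r)^6 = 336.5079/(1+0.101)^6 = 188.9172

$188.92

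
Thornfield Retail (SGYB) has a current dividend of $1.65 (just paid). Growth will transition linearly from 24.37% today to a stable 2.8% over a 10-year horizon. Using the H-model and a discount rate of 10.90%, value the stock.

$42.91

H-model: P₀ = D₀[(1+g_L) + H(g_S−g_L)]/(r−g_L), with H = 10/2 = 5.
P₀ = 1.65 × [(1+0.028) + 5×(0.2437−0.028)] / (0.109−0.028)
   = 1.65 × 2.1065 / 0.081 = 42.9102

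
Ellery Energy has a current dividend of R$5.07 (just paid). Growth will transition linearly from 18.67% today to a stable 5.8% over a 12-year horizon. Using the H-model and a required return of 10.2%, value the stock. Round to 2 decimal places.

H-model: P₀ = D₀[(1+g_L) + H(g_S−g_L)]/(r−g_L), with H = 12/2 = 6.
P₀ = 5.07 × [(1+0.058) + 6×(0.1867−0.058)] / (0.102−0.058)
   = 5.07 × 1.8302 / 0.044 = 210.8890

R$210.89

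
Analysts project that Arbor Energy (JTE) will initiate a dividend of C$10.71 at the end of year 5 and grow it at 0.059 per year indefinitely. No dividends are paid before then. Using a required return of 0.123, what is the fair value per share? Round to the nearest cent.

C$105.22

Deferred-dividend DDM. At t=4 the remaining stream is a growing perpetuity with first payment D_5 = 10.71.
V_4 = D_5/(r−g) = 10.71/(0.123−0.059) = 167.3438
P₀ = V_4/(1+r)^4 = 167.3438/(1+0.123)^4 = 105.2181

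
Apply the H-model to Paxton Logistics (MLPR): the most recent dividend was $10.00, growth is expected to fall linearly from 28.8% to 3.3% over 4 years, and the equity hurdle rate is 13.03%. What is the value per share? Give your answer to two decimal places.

$158.58

H-model: P₀ = D₀[(1+g_L) + H(g_S−g_L)]/(r−g_L), with H = 4/2 = 2.
P₀ = 10.00 × [(1+0.033) + 2×(0.288−0.033)] / (0.1303−0.033)
   = 10.00 × 1.5430 / 0.0973 = 158.5817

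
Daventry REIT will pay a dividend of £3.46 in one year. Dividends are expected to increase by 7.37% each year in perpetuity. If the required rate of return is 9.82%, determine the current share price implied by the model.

£141.22

Gordon growth model: P₀ = D₁/(r − g), with D₁ = 3.46 given directly.
P₀ = 3.4600 / (0.0982 − 0.0737) = 3.4600 / 0.0245 = 141.2245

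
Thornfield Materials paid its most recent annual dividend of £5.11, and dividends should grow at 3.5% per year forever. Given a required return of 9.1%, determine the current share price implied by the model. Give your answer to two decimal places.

£94.44

Gordon growth model: P₀ = D₁/(r − g). D₁ = 5.11 × (1 + 0.035) = 5.2889.
P₀ = 5.2889 / (0.091 − 0.035) = 5.2889 / 0.056 = 94.4438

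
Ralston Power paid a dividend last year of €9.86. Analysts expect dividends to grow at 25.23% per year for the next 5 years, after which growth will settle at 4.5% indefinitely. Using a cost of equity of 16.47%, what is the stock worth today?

€185.30

Two-stage DDM. Project D₁…D_5 at 0.2523, terminal growth 0.045, discount at r = 0.1647.
D_1 = 12.3477
D_2 = 15.4630
D_3 = 19.3643
D_4 = 24.2499
D_5 = 30.3682
Terminal value at t=5: TV = D_6/(r−g) = 31.7348/(0.1647−0.045) = 265.1191
P₀ = 12.3477/(1+0.1647)^1 + 15.4630/(1+0.1647)^2 + 19.3643/(1+0.1647)^3 + 24.2499/(1+0.1647)^4 + 30.3682/(1+0.1647)^5 + 265.1191/(1+0.1647)^5 = 185.3046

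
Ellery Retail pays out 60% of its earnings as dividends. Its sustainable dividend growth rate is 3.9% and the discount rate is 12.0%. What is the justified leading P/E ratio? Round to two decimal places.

7.41

Justified leading P/E = b/(r−g) = 0.60/(0.12−0.039) = 7.4074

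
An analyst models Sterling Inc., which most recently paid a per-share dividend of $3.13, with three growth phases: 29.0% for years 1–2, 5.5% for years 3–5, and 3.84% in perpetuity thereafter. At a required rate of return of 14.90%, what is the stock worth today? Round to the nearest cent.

Three-stage DDM. Project D₁…D_5; terminal Gordon value at t=5 with g = 0.0384; discount at r = 0.149.
D_1 = 4.0377
D_2 = 5.2086
D_3 = 5.4951
D_4 = 5.7973
D_5 = 6.1162
TV_5 = 6.3511/(0.149−0.0384) = 57.4236
P₀ = Σ Dₜ/(1+r)ᵗ + TV_5/(1+r)^5 = 46.1364

$46.14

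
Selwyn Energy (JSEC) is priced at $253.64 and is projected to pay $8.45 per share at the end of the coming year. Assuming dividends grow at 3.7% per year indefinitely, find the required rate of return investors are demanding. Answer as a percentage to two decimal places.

7.03%

Rearranging the constant-growth DDM: r = D₁/P₀ + g.
r = 8.4500 / 253.64 + 0.037 = 0.03331 + 0.037 = 0.07031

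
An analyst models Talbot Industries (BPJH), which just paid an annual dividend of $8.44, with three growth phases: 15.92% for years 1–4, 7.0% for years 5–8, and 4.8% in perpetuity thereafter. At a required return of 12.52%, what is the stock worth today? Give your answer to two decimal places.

$175.52

Three-stage DDM. Project D₁…D_8; terminal Gordon value at t=8 with g = 0.048; discount at r = 0.1252.
D_1 = 9.7836
D_2 = 11.3412
D_3 = 13.1467
D_4 = 15.2397
D_5 = 16.3065
D_6 = 17.4479
D_7 = 18.6693
D_8 = 19.9761
TV_8 = 20.9350/(0.1252−0.048) = 271.1784
P₀ = Σ Dₜ/(1+r)ᵗ + TV_8/(1+r)^8 = 175.5169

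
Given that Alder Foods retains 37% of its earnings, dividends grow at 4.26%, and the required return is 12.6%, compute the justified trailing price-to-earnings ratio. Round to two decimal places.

7.88

Payout ratio b = 1 − 0.37 = 0.63.
Justified trailing P/E = b(1+g)/(r−g) = 0.63×(1+0.0426)/(0.126−0.0426) = 7.8758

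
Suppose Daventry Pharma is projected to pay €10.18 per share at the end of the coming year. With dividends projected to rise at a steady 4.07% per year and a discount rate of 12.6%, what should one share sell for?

€119.34

Gordon growth model: P₀ = D₁/(r − g), with D₁ = 10.18 given directly.
P₀ = 10.1800 / (0.126 − 0.0407) = 10.1800 / 0.0853 = 119.3435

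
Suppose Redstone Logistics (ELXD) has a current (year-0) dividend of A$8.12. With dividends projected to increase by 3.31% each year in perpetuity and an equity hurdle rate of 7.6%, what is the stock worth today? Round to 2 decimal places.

Gordon growth model: P₀ = D₁/(r − g). D₁ = 8.12 × (1 + 0.0331) = 8.3888.
P₀ = 8.3888 / (0.076 − 0.0331) = 8.3888 / 0.0429 = 195.5425

A$195.54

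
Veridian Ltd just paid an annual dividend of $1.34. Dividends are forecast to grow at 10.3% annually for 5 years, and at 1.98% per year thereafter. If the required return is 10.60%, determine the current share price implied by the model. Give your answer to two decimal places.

Two-stage DDM. Project D₁…D_5 at 0.103, terminal growth 0.0198, discount at r = 0.106.
D_1 = 1.4780
D_2 = 1.6303
D_3 = 1.7982
D_4 = 1.9834
D_5 = 2.1877
Terminal value at t=5: TV = D_6/(r−g) = 2.2310/(0.106−0.0198) = 25.8815
P₀ = 1.4780/(1+0.106)^1 + 1.6303/(1+0.106)^2 + 1.7982/(1+0.106)^3 + 1.9834/(1+0.106)^4 + 2.1877/(1+0.106)^5 + 25.8815/(1+0.106)^5 = 22.2849

$22.28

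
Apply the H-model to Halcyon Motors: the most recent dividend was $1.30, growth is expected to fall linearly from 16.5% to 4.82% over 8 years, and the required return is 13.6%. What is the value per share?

$22.44

H-model: P₀ = D₀[(1+g_L) + H(g_S−g_L)]/(r−g_L), with H = 8/2 = 4.
P₀ = 1.30 × [(1+0.0482) + 4×(0.165−0.0482)] / (0.136−0.0482)
   = 1.30 × 1.5154 / 0.0878 = 22.4376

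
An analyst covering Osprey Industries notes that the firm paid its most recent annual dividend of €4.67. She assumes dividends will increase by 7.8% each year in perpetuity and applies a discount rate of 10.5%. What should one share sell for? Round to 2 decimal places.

€186.45

Gordon growth model: P₀ = D₁/(r − g). D₁ = 4.67 × (1 + 0.078) = 5.0343.
P₀ = 5.0343 / (0.105 − 0.078) = 5.0343 / 0.027 = 186.4541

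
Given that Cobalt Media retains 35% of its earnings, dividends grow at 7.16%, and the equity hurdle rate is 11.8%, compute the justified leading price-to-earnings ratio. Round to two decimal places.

Payout ratio b = 1 − 0.35 = 0.65.
Justified leading P/E = b/(r−g) = 0.65/(0.118−0.0716) = 14.0086

14.01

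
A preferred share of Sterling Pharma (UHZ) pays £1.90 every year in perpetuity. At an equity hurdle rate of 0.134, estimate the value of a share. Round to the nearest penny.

Zero-growth DDM (perpetuity): P₀ = D/r = 1.90 / 0.134 = 14.1791

£14.18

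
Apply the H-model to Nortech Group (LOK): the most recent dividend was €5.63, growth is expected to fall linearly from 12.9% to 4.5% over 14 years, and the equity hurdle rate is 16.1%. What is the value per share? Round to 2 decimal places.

H-model: P₀ = D₀[(1+g_L) + H(g_S−g_L)]/(r−g_L), with H = 14/2 = 7.
P₀ = 5.63 × [(1+0.045) + 7×(0.129−0.045)] / (0.161−0.045)
   = 5.63 × 1.6330 / 0.116 = 79.2568

€79.26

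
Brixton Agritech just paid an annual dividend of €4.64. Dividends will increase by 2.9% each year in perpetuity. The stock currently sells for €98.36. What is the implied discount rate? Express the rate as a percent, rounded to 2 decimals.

7.75%

Rearranging the constant-growth DDM: r = D₁/P₀ + g.
D₁ = 4.64 × (1 + 0.029) = 4.7746.
r = 4.7746 / 98.36 + 0.029 = 0.04854 + 0.029 = 0.07754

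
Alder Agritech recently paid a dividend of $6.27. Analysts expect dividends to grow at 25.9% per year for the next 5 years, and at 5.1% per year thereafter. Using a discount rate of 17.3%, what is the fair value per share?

Two-stage DDM. Project D₁…D_5 at 0.259, terminal growth 0.051, discount at r = 0.173.
D_1 = 7.8939
D_2 = 9.9385
D_3 = 12.5125
D_4 = 15.7533
D_5 = 19.8334
Terminal value at t=5: TV = D_6/(r−g) = 20.8449/(0.173−0.051) = 170.8595
P₀ = 7.8939/(1+0.173)^1 + 9.9385/(1+0.173)^2 + 12.5125/(1+0.173)^3 + 15.7533/(1+0.173)^4 + 19.8334/(1+0.173)^5 + 170.8595/(1+0.173)^5 = 115.8971

$115.90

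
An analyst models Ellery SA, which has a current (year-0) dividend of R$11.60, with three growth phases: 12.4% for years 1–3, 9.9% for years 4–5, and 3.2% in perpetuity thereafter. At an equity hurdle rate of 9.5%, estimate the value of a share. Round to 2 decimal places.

Three-stage DDM. Project D₁…D_5; terminal Gordon value at t=5 with g = 0.032; discount at r = 0.095.
D_1 = 13.0384
D_2 = 14.6552
D_3 = 16.4724
D_4 = 18.1032
D_5 = 19.8954
TV_5 = 20.5320/(0.095−0.032) = 325.9053
P₀ = Σ Dₜ/(1+r)ᵗ + TV_5/(1+r)^5 = 268.9303

R$268.93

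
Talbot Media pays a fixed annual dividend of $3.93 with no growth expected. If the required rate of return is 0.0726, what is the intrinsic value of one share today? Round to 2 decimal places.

$54.13

Zero-growth DDM (perpetuity): P₀ = D/r = 3.93 / 0.0726 = 54.1322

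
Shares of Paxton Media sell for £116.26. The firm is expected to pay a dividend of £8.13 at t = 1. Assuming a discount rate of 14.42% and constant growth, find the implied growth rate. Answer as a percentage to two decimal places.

7.43%

From P₀ = D₁/(r − g), the implied growth is g = r − D₁/P₀.
g = 0.1442 − 8.13/116.26 = 0.1442 − 0.06993 = 0.07427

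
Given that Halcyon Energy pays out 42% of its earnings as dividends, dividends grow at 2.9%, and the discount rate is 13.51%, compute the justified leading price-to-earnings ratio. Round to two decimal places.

3.96

Justified leading P/E = b/(r−g) = 0.42/(0.1351−0.029) = 3.9585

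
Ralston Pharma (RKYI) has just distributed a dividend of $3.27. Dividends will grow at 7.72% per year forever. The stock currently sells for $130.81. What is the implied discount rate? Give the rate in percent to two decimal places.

10.41%

Rearranging the constant-growth DDM: r = D₁/P₀ + g.
D₁ = 3.27 × (1 + 0.0772) = 3.5224.
r = 3.5224 / 130.81 + 0.0772 = 0.02693 + 0.0772 = 0.10413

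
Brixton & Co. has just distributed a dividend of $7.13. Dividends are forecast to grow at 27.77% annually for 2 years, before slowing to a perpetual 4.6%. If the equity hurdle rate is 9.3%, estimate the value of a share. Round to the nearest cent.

Two-stage DDM. Project D₁…D_2 at 0.2777, terminal growth 0.046, discount at r = 0.093.
D_1 = 9.1100
D_2 = 11.6398
Terminal value at t=2: TV = D_3/(r−g) = 12.1753/(0.093−0.046) = 259.0485
P₀ = 9.1100/(1+0.093)^1 + 11.6398/(1+0.093)^2 + 259.0485/(1+0.093)^2 = 234.9189

$234.92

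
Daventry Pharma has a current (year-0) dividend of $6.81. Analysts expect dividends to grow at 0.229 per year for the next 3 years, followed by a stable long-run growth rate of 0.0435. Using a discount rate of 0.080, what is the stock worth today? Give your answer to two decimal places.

$313.50

Two-stage DDM. Project D₁…D_3 at 0.229, terminal growth 0.0435, discount at r = 0.08.
D_1 = 8.3695
D_2 = 10.2861
D_3 = 12.6416
Terminal value at t=3: TV = D_4/(r−g) = 13.1915/(0.08−0.0435) = 361.4118
P₀ = 8.3695/(1+0.08)^1 + 10.2861/(1+0.08)^2 + 12.6416/(1+0.08)^3 + 361.4118/(1+0.08)^3 = 313.5039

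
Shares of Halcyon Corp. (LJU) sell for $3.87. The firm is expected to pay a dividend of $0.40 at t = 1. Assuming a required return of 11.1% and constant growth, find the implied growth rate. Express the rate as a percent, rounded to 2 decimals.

0.76%

From P₀ = D₁/(r − g), the implied growth is g = r − D₁/P₀.
g = 0.111 − 0.40/3.87 = 0.111 − 0.10336 = 0.00764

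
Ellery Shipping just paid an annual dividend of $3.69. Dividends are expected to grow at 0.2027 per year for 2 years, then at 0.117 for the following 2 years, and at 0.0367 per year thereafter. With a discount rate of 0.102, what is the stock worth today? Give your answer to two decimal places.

Three-stage DDM. Project D₁…D_4; terminal Gordon value at t=4 with g = 0.0367; discount at r = 0.102.
D_1 = 4.4380
D_2 = 5.3375
D_3 = 5.9620
D_4 = 6.6596
TV_4 = 6.9040/(0.102−0.0367) = 105.7273
P₀ = Σ Dₜ/(1+r)ᵗ + TV_4/(1+r)^4 = 89.0834

$89.08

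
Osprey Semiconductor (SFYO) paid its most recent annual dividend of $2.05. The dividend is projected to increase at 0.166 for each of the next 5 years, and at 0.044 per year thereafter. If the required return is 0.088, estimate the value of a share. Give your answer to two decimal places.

$81.44

Two-stage DDM. Project D₁…D_5 at 0.166, terminal growth 0.044, discount at r = 0.088.
D_1 = 2.3903
D_2 = 2.7871
D_3 = 3.2497
D_4 = 3.7892
D_5 = 4.4182
Terminal value at t=5: TV = D_6/(r−g) = 4.6126/(0.088−0.044) = 104.8321
P₀ = 2.3903/(1+0.088)^1 + 2.7871/(1+0.088)^2 + 3.2497/(1+0.088)^3 + 3.7892/(1+0.088)^4 + 4.4182/(1+0.088)^5 + 104.8321/(1+0.088)^5 = 81.4391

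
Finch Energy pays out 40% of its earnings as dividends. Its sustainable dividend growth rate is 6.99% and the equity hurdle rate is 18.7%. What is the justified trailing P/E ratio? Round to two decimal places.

Justified trailing P/E = b(1+g)/(r−g) = 0.40×(1+0.0699)/(0.187−0.0699) = 3.6547

3.65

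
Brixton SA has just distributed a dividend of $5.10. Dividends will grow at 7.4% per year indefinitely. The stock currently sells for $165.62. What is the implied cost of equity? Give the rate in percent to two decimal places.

10.71%

Rearranging the constant-growth DDM: r = D₁/P₀ + g.
D₁ = 5.10 × (1 + 0.074) = 5.4774.
r = 5.4774 / 165.62 + 0.074 = 0.03307 + 0.074 = 0.10707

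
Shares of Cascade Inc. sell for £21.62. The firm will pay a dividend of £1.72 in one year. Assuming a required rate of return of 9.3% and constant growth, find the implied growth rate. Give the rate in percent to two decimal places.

From P₀ = D₁/(r − g), the implied growth is g = r − D₁/P₀.
g = 0.093 − 1.72/21.62 = 0.093 − 0.07956 = 0.01344

1.34%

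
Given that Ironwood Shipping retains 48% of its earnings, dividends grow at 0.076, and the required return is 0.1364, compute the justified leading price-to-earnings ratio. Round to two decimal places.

Payout ratio b = 1 − 0.48 = 0.52.
Justified leading P/E = b/(r−g) = 0.52/(0.1364−0.076) = 8.6093

8.61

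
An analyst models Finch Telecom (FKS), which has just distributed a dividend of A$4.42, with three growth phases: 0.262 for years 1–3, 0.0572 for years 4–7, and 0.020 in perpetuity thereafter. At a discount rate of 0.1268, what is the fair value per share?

Three-stage DDM. Project D₁…D_7; terminal Gordon value at t=7 with g = 0.02; discount at r = 0.1268.
D_1 = 5.5780
D_2 = 7.0395
D_3 = 8.8838
D_4 = 9.3920
D_5 = 9.9292
D_6 = 10.4972
D_7 = 11.0976
TV_7 = 11.3195/(0.1268−0.02) = 105.9883
P₀ = Σ Dₜ/(1+r)ᵗ + TV_7/(1+r)^7 = 83.8913

A$83.89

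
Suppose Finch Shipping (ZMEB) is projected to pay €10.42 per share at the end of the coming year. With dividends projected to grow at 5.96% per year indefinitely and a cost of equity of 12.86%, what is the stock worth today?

Gordon growth model: P₀ = D₁/(r − g), with D₁ = 10.42 given directly.
P₀ = 10.4200 / (0.1286 − 0.0596) = 10.4200 / 0.069 = 151.0145

€151.01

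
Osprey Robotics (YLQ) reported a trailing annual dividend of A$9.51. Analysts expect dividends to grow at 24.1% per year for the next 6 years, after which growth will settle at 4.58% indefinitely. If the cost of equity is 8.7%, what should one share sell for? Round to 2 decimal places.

Two-stage DDM. Project D₁…D_6 at 0.241, terminal growth 0.0458, discount at r = 0.087.
D_1 = 11.8019
D_2 = 14.6462
D_3 = 18.1759
D_4 = 22.5563
D_5 = 27.9924
D_6 = 34.7385
Terminal value at t=6: TV = D_7/(r−g) = 36.3295/(0.087−0.0458) = 881.7848
P₀ = 11.8019/(1+0.087)^1 + 14.6462/(1+0.087)^2 + 18.1759/(1+0.087)^3 + 22.5563/(1+0.087)^4 + 27.9924/(1+0.087)^5 + 34.7385/(1+0.087)^6 + 881.7848/(1+0.087)^6 = 627.6118

A$627.61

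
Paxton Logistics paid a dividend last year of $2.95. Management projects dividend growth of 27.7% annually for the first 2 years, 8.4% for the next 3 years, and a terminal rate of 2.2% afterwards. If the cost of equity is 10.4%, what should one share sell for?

Three-stage DDM. Project D₁…D_5; terminal Gordon value at t=5 with g = 0.022; discount at r = 0.104.
D_1 = 3.7671
D_2 = 4.8107
D_3 = 5.2147
D_4 = 5.6528
D_5 = 6.1276
TV_5 = 6.2624/(0.104−0.022) = 76.3710
P₀ = Σ Dₜ/(1+r)ᵗ + TV_5/(1+r)^5 = 65.3439

$65.34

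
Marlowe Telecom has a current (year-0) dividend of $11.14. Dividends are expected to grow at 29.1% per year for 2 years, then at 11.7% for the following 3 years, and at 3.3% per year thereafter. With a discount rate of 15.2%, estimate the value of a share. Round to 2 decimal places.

Three-stage DDM. Project D₁…D_5; terminal Gordon value at t=5 with g = 0.033; discount at r = 0.152.
D_1 = 14.3817
D_2 = 18.5668
D_3 = 20.7391
D_4 = 23.1656
D_5 = 25.8760
TV_5 = 26.7299/(0.152−0.033) = 224.6211
P₀ = Σ Dₜ/(1+r)ᵗ + TV_5/(1+r)^5 = 176.6573

$176.66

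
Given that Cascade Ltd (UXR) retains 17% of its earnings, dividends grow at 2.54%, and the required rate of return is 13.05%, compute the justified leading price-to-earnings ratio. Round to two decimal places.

7.90

Payout ratio b = 1 − 0.17 = 0.83.
Justified leading P/E = b/(r−g) = 0.83/(0.1305−0.0254) = 7.8972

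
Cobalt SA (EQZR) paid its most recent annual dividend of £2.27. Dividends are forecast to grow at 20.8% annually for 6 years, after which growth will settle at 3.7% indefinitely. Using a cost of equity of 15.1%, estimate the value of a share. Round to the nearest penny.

£43.78

Two-stage DDM. Project D₁…D_6 at 0.208, terminal growth 0.037, discount at r = 0.151.
D_1 = 2.7422
D_2 = 3.3125
D_3 = 4.0015
D_4 = 4.8339
D_5 = 5.8393
D_6 = 7.0539
Terminal value at t=6: TV = D_7/(r−g) = 7.3149/(0.151−0.037) = 64.1655
P₀ = 2.7422/(1+0.151)^1 + 3.3125/(1+0.151)^2 + 4.0015/(1+0.151)^3 + 4.8339/(1+0.151)^4 + 5.8393/(1+0.151)^5 + 7.0539/(1+0.151)^6 + 64.1655/(1+0.151)^6 = 43.7817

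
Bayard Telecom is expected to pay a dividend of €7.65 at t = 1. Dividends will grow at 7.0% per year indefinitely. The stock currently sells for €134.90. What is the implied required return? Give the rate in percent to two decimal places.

Rearranging the constant-growth DDM: r = D₁/P₀ + g.
r = 7.6500 / 134.90 + 0.07 = 0.05671 + 0.07 = 0.12671

12.67%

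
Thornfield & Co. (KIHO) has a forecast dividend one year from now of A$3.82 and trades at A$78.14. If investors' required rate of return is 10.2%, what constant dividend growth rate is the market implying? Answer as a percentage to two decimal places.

From P₀ = D₁/(r − g), the implied growth is g = r − D₁/P₀.
g = 0.102 − 3.82/78.14 = 0.102 − 0.04889 = 0.05311

5.31%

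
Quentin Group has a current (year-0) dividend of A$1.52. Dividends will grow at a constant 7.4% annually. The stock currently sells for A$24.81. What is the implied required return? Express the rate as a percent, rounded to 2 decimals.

Rearranging the constant-growth DDM: r = D₁/P₀ + g.
D₁ = 1.52 × (1 + 0.074) = 1.6325.
r = 1.6325 / 24.81 + 0.074 = 0.06580 + 0.074 = 0.13980

13.98%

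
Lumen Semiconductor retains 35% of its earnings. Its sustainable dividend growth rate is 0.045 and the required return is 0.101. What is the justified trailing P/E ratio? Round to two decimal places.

12.13

Payout ratio b = 1 − 0.35 = 0.65.
Justified trailing P/E = b(1+g)/(r−g) = 0.65×(1+0.045)/(0.101−0.045) = 12.1295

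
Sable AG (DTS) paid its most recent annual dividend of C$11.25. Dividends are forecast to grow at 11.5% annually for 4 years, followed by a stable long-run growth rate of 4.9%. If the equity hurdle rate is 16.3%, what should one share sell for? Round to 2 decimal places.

C$128.00

Two-stage DDM. Project D₁…D_4 at 0.115, terminal growth 0.049, discount at r = 0.163.
D_1 = 12.5437
D_2 = 13.9863
D_3 = 15.5947
D_4 = 17.3881
Terminal value at t=4: TV = D_5/(r−g) = 18.2401/(0.163−0.049) = 160.0010
P₀ = 12.5437/(1+0.163)^1 + 13.9863/(1+0.163)^2 + 15.5947/(1+0.163)^3 + 17.3881/(1+0.163)^4 + 160.0010/(1+0.163)^4 = 128.0034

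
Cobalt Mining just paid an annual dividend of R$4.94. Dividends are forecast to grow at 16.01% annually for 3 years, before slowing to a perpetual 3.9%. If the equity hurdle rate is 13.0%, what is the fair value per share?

Two-stage DDM. Project D₁…D_3 at 0.1601, terminal growth 0.039, discount at r = 0.13.
D_1 = 5.7309
D_2 = 6.6484
D_3 = 7.7128
Terminal value at t=3: TV = D_4/(r−g) = 8.0136/(0.13−0.039) = 88.0618
P₀ = 5.7309/(1+0.13)^1 + 6.6484/(1+0.13)^2 + 7.7128/(1+0.13)^3 + 88.0618/(1+0.13)^3 = 76.6549

R$76.65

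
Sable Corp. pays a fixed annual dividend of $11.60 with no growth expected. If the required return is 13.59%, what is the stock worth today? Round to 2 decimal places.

$85.36

Zero-growth DDM (perpetuity): P₀ = D/r = 11.60 / 0.1359 = 85.3569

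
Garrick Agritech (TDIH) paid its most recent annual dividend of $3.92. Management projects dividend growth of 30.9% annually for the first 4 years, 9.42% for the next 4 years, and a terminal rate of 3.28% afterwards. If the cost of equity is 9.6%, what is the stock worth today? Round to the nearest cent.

Three-stage DDM. Project D₁…D_8; terminal Gordon value at t=8 with g = 0.0328; discount at r = 0.096.
D_1 = 5.1313
D_2 = 6.7168
D_3 = 8.7924
D_4 = 11.5092
D_5 = 12.5934
D_6 = 13.7796
D_7 = 15.0777
D_8 = 16.4980
TV_8 = 17.0391/(0.096−0.0328) = 269.6067
P₀ = Σ Dₜ/(1+r)ᵗ + TV_8/(1+r)^8 = 186.1957

$186.20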